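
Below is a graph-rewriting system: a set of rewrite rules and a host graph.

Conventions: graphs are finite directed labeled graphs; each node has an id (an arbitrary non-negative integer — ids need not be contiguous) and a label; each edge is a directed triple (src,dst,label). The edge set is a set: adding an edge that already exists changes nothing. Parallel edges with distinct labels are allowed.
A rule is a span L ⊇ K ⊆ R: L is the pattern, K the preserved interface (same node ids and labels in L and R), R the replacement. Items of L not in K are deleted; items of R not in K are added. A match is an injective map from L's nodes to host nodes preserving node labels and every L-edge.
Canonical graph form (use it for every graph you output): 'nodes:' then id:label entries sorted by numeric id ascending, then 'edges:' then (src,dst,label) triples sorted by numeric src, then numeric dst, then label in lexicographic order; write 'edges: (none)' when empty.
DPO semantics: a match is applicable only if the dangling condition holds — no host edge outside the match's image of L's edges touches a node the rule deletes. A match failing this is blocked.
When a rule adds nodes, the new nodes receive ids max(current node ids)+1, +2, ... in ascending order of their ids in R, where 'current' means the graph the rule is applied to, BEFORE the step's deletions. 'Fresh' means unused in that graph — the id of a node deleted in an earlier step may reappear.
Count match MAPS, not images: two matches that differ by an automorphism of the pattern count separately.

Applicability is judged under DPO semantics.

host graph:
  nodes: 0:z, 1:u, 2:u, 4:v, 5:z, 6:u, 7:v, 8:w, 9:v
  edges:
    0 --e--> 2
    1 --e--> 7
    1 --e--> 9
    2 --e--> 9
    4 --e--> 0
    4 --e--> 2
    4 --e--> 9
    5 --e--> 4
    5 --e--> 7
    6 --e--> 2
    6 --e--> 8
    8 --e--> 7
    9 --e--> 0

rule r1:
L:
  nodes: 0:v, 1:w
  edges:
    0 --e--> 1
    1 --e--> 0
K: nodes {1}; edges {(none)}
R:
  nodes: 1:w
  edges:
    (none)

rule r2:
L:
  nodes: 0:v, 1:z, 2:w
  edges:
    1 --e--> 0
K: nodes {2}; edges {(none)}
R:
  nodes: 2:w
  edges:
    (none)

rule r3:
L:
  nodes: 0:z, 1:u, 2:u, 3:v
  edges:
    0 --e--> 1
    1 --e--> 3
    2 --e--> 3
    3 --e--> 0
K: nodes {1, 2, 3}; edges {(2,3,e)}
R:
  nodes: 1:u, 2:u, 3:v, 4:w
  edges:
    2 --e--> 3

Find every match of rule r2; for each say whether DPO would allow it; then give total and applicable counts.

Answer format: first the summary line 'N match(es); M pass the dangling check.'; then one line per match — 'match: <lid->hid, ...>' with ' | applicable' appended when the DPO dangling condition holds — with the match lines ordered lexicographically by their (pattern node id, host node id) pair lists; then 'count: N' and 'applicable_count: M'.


2 match(es); 0 pass the dangling check.
match: 0->4, 1->5, 2->8
match: 0->7, 1->5, 2->8
count: 2
applicable_count: 0


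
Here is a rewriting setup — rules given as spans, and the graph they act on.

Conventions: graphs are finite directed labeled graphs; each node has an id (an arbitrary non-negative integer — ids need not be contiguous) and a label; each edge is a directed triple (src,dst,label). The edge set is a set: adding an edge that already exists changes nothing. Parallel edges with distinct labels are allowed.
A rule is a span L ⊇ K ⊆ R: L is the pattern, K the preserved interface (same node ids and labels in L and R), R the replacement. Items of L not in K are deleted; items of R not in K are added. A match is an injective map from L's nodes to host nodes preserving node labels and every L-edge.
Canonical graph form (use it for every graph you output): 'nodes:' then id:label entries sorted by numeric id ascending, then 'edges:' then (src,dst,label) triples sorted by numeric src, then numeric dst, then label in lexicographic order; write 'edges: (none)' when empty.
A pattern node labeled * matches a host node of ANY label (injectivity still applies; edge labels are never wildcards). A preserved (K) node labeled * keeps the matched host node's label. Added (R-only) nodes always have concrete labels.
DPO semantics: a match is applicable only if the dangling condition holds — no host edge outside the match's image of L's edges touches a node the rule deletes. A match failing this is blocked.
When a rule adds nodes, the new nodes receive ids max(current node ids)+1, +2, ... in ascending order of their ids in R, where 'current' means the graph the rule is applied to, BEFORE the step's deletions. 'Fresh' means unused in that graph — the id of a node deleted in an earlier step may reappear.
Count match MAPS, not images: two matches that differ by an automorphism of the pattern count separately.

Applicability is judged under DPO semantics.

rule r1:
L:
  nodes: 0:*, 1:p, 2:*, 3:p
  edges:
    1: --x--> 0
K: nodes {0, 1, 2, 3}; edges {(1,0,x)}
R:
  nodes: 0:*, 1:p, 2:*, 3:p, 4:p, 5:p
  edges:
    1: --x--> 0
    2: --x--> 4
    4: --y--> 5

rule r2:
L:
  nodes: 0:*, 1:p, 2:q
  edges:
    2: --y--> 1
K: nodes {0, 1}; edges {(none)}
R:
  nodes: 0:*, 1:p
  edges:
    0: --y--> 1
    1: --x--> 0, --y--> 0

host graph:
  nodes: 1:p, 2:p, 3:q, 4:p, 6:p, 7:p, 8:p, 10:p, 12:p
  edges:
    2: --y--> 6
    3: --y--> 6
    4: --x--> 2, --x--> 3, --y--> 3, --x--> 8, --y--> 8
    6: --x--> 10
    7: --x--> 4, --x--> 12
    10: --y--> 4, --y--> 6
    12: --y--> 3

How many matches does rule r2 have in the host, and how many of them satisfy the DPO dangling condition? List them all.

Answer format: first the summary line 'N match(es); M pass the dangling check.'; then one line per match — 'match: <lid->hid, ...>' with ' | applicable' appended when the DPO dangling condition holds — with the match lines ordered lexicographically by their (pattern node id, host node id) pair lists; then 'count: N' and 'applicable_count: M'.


7 match(es); 0 pass the dangling check.
match: 0->1, 1->6, 2->3
match: 0->2, 1->6, 2->3
match: 0->4, 1->6, 2->3
match: 0->7, 1->6, 2->3
match: 0->8, 1->6, 2->3
match: 0->10, 1->6, 2->3
match: 0->12, 1->6, 2->3
count: 7
applicable_count: 0


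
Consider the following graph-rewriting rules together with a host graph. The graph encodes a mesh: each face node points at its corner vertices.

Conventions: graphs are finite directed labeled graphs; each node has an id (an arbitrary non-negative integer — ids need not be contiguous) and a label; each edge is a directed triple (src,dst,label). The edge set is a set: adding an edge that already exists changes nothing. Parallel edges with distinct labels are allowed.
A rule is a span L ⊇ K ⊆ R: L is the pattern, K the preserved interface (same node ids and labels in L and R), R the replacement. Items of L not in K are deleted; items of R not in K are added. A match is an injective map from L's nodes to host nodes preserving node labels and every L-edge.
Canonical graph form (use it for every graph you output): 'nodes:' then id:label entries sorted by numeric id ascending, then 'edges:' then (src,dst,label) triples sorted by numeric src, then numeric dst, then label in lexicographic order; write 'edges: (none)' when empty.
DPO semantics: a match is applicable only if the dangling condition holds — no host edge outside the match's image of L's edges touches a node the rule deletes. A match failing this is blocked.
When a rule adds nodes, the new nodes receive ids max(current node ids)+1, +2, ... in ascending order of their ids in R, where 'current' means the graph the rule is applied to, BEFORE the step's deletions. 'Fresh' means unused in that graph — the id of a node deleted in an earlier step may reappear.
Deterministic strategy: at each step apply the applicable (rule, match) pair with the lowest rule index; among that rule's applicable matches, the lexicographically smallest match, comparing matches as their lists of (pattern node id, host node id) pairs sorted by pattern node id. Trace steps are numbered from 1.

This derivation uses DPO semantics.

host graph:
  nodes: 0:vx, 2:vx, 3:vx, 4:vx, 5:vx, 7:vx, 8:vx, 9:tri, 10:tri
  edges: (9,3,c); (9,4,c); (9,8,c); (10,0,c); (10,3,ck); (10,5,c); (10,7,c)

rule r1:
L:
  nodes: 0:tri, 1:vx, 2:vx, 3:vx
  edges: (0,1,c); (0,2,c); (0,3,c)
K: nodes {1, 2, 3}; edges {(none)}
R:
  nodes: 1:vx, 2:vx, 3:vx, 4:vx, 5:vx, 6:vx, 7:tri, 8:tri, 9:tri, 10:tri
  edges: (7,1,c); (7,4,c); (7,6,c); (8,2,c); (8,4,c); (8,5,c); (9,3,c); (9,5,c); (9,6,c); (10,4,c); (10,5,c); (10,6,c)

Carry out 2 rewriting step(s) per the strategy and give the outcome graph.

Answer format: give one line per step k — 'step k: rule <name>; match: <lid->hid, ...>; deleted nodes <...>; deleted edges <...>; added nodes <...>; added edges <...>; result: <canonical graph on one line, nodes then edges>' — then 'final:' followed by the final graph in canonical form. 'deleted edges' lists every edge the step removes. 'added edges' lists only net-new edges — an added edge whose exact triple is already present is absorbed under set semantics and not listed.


step 1: rule r1; match: 0->9, 1->3, 2->4, 3->8; deleted nodes 9; deleted edges (9,3,c); (9,4,c); (9,8,c); added nodes 11, 12, 13, 14, 15, 16, 17; added edges (14,3,c); (14,11,c); (14,13,c); (15,4,c); (15,11,c); (15,12,c); (16,8,c); (16,12,c); (16,13,c); (17,11,c); (17,12,c); (17,13,c); result: nodes: 0:vx, 2:vx, 3:vx, 4:vx, 5:vx, 7:vx, 8:vx, 10:tri, 11:vx, 12:vx, 13:vx, 14:tri, 15:tri, 16:tri, 17:tri edges: (10,0,c); (10,3,ck); (10,5,c); (10,7,c); (14,3,c); (14,11,c); (14,13,c); (15,4,c); (15,11,c); (15,12,c); (16,8,c); (16,12,c); (16,13,c); (17,11,c); (17,12,c); (17,13,c)
step 2: rule r1; match: 0->14, 1->3, 2->11, 3->13; deleted nodes 14; deleted edges (14,3,c); (14,11,c); (14,13,c); added nodes 18, 19, 20, 21, 22, 23, 24; added edges (21,3,c); (21,18,c); (21,20,c); (22,11,c); (22,18,c); (22,19,c); (23,13,c); (23,19,c); (23,20,c); (24,18,c); (24,19,c); (24,20,c); result: nodes: 0:vx, 2:vx, 3:vx, 4:vx, 5:vx, 7:vx, 8:vx, 10:tri, 11:vx, 12:vx, 13:vx, 15:tri, 16:tri, 17:tri, 18:vx, 19:vx, 20:vx, 21:tri, 22:tri, 23:tri, 24:tri edges: (10,0,c); (10,3,ck); (10,5,c); (10,7,c); (15,4,c); (15,11,c); (15,12,c); (16,8,c); (16,12,c); (16,13,c); (17,11,c); (17,12,c); (17,13,c); (21,3,c); (21,18,c); (21,20,c); (22,11,c); (22,18,c); (22,19,c); (23,13,c); (23,19,c); (23,20,c); (24,18,c); (24,19,c); (24,20,c)
final:
nodes: 0:vx, 2:vx, 3:vx, 4:vx, 5:vx, 7:vx, 8:vx, 10:tri, 11:vx, 12:vx, 13:vx, 15:tri, 16:tri, 17:tri, 18:vx, 19:vx, 20:vx, 21:tri, 22:tri, 23:tri, 24:tri
edges: (10,0,c); (10,3,ck); (10,5,c); (10,7,c); (15,4,c); (15,11,c); (15,12,c); (16,8,c); (16,12,c); (16,13,c); (17,11,c); (17,12,c); (17,13,c); (21,3,c); (21,18,c); (21,20,c); (22,11,c); (22,18,c); (22,19,c); (23,13,c); (23,19,c); (23,20,c); (24,18,c); (24,19,c); (24,20,c)


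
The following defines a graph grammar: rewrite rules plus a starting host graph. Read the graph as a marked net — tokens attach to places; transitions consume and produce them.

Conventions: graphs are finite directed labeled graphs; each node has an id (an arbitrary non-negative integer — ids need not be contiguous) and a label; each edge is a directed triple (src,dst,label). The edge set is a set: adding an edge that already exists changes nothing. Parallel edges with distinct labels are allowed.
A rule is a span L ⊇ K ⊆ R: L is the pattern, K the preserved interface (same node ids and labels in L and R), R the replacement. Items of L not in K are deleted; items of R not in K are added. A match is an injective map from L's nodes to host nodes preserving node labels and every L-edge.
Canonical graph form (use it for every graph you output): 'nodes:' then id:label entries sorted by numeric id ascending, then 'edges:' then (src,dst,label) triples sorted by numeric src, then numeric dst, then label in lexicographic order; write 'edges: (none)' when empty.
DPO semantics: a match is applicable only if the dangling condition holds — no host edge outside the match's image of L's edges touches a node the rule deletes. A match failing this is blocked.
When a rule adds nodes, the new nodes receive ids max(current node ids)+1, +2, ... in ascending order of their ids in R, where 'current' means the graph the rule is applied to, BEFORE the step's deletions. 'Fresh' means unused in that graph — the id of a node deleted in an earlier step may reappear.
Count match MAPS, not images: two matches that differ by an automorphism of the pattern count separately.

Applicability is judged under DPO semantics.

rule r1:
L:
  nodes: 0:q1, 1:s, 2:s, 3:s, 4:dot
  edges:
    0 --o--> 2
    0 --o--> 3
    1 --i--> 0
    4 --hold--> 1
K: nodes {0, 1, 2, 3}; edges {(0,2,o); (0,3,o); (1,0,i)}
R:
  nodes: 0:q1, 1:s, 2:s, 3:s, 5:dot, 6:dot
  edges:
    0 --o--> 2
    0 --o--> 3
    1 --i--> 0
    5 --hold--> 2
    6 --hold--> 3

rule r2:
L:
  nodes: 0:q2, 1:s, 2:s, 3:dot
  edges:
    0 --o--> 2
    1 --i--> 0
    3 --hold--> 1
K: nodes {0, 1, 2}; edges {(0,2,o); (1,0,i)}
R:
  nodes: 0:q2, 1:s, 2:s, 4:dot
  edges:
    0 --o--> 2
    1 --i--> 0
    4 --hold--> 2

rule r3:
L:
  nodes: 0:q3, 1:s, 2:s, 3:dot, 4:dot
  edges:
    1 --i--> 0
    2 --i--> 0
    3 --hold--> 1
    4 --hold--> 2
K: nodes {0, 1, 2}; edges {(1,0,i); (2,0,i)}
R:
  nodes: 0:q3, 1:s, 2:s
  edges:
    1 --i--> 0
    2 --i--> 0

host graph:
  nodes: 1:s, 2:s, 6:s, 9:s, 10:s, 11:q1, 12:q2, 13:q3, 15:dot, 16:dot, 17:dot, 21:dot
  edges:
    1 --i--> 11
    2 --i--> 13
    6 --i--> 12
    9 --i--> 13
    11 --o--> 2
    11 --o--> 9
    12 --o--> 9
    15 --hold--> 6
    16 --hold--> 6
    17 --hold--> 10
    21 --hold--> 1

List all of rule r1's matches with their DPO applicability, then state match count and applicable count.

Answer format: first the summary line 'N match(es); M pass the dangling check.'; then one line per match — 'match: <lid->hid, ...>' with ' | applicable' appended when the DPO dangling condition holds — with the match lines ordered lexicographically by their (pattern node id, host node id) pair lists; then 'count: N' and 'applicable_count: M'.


2 match(es); 2 pass the dangling check.
match: 0->11, 1->1, 2->2, 3->9, 4->21 | applicable
match: 0->11, 1->1, 2->9, 3->2, 4->21 | applicable
count: 2
applicable_count: 2


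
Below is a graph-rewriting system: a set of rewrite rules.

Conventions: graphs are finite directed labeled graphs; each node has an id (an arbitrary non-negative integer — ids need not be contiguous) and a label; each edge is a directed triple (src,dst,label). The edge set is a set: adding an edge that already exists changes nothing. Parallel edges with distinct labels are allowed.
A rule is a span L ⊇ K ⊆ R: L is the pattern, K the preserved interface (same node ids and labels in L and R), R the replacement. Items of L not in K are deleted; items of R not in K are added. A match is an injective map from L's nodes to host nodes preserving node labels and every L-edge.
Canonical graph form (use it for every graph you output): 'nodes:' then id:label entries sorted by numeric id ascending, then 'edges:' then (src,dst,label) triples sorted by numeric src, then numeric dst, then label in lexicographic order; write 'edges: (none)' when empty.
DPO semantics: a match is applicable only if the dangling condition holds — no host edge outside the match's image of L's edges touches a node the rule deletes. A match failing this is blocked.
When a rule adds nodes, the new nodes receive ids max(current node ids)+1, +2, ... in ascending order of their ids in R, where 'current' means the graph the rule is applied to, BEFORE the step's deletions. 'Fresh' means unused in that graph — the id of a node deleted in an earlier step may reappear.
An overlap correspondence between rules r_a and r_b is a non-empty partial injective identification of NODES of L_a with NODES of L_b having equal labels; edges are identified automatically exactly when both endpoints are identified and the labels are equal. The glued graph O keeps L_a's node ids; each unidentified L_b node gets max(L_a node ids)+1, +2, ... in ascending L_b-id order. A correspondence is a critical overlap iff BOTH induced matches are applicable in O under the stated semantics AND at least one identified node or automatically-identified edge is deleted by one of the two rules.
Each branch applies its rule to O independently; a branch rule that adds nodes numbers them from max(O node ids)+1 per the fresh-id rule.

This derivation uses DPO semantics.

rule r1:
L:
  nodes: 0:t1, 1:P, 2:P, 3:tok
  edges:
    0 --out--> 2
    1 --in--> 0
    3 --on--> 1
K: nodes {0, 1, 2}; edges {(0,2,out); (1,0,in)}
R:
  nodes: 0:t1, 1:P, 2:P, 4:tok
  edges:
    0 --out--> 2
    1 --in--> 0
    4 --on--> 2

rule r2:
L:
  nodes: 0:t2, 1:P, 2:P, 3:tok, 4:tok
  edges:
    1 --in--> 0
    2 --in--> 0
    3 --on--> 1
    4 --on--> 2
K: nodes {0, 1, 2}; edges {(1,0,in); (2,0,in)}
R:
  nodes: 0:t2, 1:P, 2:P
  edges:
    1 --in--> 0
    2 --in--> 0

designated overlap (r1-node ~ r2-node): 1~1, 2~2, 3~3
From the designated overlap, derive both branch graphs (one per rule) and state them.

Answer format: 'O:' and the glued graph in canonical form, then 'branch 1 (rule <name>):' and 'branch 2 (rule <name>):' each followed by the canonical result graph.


O:
nodes: 0:t1, 1:P, 2:P, 3:tok, 4:t2, 5:tok
edges: (0,2,out); (1,0,in); (1,4,in); (2,4,in); (3,1,on); (5,2,on)
branch 1 (rule r1):
nodes: 0:t1, 1:P, 2:P, 4:t2, 5:tok, 6:tok
edges: (0,2,out); (1,0,in); (1,4,in); (2,4,in); (5,2,on); (6,2,on)
branch 2 (rule r2):
nodes: 0:t1, 1:P, 2:P, 4:t2
edges: (0,2,out); (1,0,in); (1,4,in); (2,4,in)


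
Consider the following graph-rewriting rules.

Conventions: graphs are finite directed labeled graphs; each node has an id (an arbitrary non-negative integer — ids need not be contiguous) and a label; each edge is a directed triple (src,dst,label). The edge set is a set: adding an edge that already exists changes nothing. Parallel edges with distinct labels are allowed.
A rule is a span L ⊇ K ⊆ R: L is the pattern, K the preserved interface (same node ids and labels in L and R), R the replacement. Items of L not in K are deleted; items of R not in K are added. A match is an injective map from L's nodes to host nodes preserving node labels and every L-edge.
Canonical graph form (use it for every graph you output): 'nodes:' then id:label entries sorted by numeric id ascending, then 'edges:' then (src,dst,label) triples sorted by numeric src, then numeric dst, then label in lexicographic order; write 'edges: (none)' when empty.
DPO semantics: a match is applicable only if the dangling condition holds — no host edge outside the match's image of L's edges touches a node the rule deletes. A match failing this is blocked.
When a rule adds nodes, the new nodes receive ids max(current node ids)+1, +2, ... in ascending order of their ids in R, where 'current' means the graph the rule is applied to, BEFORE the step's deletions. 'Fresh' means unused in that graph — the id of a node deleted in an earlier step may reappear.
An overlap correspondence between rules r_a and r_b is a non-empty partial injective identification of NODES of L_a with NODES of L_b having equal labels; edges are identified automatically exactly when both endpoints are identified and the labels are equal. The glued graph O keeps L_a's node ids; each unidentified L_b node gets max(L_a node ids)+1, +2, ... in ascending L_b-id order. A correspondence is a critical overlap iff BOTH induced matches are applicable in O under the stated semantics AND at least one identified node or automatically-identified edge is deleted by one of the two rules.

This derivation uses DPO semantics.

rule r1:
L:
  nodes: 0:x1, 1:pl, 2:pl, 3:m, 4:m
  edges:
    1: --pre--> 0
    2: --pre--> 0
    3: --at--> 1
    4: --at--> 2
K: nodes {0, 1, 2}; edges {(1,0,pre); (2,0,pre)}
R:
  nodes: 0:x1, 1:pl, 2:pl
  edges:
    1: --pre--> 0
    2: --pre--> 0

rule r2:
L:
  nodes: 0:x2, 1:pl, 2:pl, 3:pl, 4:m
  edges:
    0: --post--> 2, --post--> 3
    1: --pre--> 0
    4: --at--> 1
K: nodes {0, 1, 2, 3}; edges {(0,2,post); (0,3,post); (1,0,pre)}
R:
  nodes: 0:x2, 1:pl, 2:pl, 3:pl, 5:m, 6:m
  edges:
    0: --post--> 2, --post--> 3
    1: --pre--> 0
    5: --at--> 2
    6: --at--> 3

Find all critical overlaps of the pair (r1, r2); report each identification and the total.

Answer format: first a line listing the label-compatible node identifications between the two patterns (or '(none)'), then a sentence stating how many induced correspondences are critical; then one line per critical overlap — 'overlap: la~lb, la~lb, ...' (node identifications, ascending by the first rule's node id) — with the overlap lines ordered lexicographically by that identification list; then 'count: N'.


label-compatible node identifications between L(r1) and L(r2): 1~1, 1~2, 1~3, 2~1, 2~2, 2~3, 3~4, 4~4
6 of the induced correspondences are critical overlaps of r1 and r2.
overlap: 1~1, 2~2, 3~4
overlap: 1~1, 2~3, 3~4
overlap: 1~1, 3~4
overlap: 1~2, 2~1, 4~4
overlap: 1~3, 2~1, 4~4
overlap: 2~1, 4~4
count: 6


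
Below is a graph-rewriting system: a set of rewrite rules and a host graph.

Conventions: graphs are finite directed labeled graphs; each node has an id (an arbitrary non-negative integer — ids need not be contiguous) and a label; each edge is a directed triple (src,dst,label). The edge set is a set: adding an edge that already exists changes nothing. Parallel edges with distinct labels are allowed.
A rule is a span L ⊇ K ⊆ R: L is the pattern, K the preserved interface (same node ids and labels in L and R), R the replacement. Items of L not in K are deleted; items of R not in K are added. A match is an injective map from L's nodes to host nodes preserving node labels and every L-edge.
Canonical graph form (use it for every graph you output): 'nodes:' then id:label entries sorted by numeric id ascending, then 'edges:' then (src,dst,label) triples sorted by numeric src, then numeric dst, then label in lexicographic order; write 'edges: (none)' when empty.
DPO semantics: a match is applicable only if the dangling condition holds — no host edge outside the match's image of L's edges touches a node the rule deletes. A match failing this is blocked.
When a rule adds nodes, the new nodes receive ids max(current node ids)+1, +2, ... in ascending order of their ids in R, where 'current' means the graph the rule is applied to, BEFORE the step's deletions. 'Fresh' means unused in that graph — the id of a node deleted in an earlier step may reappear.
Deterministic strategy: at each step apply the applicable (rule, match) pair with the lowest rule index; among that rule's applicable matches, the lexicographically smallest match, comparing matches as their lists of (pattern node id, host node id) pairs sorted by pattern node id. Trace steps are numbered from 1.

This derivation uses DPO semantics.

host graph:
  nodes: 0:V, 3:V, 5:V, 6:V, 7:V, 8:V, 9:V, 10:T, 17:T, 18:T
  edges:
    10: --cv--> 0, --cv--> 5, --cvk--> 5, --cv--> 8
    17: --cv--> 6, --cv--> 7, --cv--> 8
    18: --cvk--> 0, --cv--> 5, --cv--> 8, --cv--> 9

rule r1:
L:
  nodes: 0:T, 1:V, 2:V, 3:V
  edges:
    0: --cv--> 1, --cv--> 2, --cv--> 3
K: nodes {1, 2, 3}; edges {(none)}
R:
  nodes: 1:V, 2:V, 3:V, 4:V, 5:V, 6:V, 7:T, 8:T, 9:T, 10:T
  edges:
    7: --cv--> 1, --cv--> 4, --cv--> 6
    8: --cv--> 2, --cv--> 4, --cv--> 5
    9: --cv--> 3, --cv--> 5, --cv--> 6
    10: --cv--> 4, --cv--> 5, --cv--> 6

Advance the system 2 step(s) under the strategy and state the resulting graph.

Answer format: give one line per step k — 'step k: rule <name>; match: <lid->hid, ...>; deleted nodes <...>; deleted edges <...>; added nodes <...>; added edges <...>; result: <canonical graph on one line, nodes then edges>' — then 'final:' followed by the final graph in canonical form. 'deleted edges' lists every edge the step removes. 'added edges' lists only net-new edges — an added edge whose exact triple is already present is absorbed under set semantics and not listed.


step 1: rule r1; match: 0->17, 1->6, 2->7, 3->8; deleted nodes 17; deleted edges (17,6,cv); (17,7,cv); (17,8,cv); added nodes 19, 20, 21, 22, 23, 24, 25; added edges (22,6,cv); (22,19,cv); (22,21,cv); (23,7,cv); (23,19,cv); (23,20,cv); (24,8,cv); (24,20,cv); (24,21,cv); (25,19,cv); (25,20,cv); (25,21,cv); result: nodes: 0:V, 3:V, 5:V, 6:V, 7:V, 8:V, 9:V, 10:T, 18:T, 19:V, 20:V, 21:V, 22:T, 23:T, 24:T, 25:T edges: (10,0,cv); (10,5,cv); (10,5,cvk); (10,8,cv); (18,0,cvk); (18,5,cv); (18,8,cv); (18,9,cv); (22,6,cv); (22,19,cv); (22,21,cv); (23,7,cv); (23,19,cv); (23,20,cv); (24,8,cv); (24,20,cv); (24,21,cv); (25,19,cv); (25,20,cv); (25,21,cv)
step 2: rule r1; match: 0->22, 1->6, 2->19, 3->21; deleted nodes 22; deleted edges (22,6,cv); (22,19,cv); (22,21,cv); added nodes 26, 27, 28, 29, 30, 31, 32; added edges (29,6,cv); (29,26,cv); (29,28,cv); (30,19,cv); (30,26,cv); (30,27,cv); (31,21,cv); (31,27,cv); (31,28,cv); (32,26,cv); (32,27,cv); (32,28,cv); result: nodes: 0:V, 3:V, 5:V, 6:V, 7:V, 8:V, 9:V, 10:T, 18:T, 19:V, 20:V, 21:V, 23:T, 24:T, 25:T, 26:V, 27:V, 28:V, 29:T, 30:T, 31:T, 32:T edges: (10,0,cv); (10,5,cv); (10,5,cvk); (10,8,cv); (18,0,cvk); (18,5,cv); (18,8,cv); (18,9,cv); (23,7,cv); (23,19,cv); (23,20,cv); (24,8,cv); (24,20,cv); (24,21,cv); (25,19,cv); (25,20,cv); (25,21,cv); (29,6,cv); (29,26,cv); (29,28,cv); (30,19,cv); (30,26,cv); (30,27,cv); (31,21,cv); (31,27,cv); (31,28,cv); (32,26,cv); (32,27,cv); (32,28,cv)
final:
nodes: 0:V, 3:V, 5:V, 6:V, 7:V, 8:V, 9:V, 10:T, 18:T, 19:V, 20:V, 21:V, 23:T, 24:T, 25:T, 26:V, 27:V, 28:V, 29:T, 30:T, 31:T, 32:T
edges: (10,0,cv); (10,5,cv); (10,5,cvk); (10,8,cv); (18,0,cvk); (18,5,cv); (18,8,cv); (18,9,cv); (23,7,cv); (23,19,cv); (23,20,cv); (24,8,cv); (24,20,cv); (24,21,cv); (25,19,cv); (25,20,cv); (25,21,cv); (29,6,cv); (29,26,cv); (29,28,cv); (30,19,cv); (30,26,cv); (30,27,cv); (31,21,cv); (31,27,cv); (31,28,cv); (32,26,cv); (32,27,cv); (32,28,cv)


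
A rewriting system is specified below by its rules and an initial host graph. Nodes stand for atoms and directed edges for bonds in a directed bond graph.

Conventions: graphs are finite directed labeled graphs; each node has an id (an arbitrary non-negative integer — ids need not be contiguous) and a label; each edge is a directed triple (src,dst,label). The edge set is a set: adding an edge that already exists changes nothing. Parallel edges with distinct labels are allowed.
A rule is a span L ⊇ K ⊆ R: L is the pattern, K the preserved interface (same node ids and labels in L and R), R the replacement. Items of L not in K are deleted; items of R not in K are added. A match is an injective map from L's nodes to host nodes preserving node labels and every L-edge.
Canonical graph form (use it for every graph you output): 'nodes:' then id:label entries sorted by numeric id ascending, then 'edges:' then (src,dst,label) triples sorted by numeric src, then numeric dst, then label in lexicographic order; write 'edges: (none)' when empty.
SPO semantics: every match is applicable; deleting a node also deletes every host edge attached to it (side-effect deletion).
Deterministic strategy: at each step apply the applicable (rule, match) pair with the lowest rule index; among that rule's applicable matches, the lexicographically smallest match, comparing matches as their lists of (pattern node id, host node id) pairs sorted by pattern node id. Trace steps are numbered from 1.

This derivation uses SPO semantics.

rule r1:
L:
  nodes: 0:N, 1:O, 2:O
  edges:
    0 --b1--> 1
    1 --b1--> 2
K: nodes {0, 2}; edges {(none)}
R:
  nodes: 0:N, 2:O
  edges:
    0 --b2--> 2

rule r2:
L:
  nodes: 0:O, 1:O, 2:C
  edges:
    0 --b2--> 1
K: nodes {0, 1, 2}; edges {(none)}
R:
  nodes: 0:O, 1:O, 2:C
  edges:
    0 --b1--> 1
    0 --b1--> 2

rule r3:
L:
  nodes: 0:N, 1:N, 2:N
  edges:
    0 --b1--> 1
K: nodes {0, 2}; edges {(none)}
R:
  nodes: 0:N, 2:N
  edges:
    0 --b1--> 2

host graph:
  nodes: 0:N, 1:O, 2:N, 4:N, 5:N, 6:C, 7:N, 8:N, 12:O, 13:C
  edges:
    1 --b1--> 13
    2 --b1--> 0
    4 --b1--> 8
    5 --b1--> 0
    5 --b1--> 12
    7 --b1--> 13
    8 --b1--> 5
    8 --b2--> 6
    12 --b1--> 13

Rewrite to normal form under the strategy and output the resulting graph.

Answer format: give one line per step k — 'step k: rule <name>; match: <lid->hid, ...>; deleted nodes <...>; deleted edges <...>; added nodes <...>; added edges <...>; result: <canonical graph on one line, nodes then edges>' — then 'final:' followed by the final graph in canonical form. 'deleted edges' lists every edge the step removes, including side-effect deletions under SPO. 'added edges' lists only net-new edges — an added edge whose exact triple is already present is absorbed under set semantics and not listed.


step 1: rule r3; match: 0->2, 1->0, 2->4; deleted nodes 0; deleted edges (2,0,b1); (5,0,b1); added nodes (none); added edges (2,4,b1); result: nodes: 1:O, 2:N, 4:N, 5:N, 6:C, 7:N, 8:N, 12:O, 13:C edges: (1,13,b1); (2,4,b1); (4,8,b1); (5,12,b1); (7,13,b1); (8,5,b1); (8,6,b2); (12,13,b1)
step 2: rule r3; match: 0->2, 1->4, 2->5; deleted nodes 4; deleted edges (2,4,b1); (4,8,b1); added nodes (none); added edges (2,5,b1); result: nodes: 1:O, 2:N, 5:N, 6:C, 7:N, 8:N, 12:O, 13:C edges: (1,13,b1); (2,5,b1); (5,12,b1); (7,13,b1); (8,5,b1); (8,6,b2); (12,13,b1)
step 3: rule r3; match: 0->2, 1->5, 2->7; deleted nodes 5; deleted edges (2,5,b1); (5,12,b1); (8,5,b1); added nodes (none); added edges (2,7,b1); result: nodes: 1:O, 2:N, 6:C, 7:N, 8:N, 12:O, 13:C edges: (1,13,b1); (2,7,b1); (7,13,b1); (8,6,b2); (12,13,b1)
step 4: rule r3; match: 0->2, 1->7, 2->8; deleted nodes 7; deleted edges (2,7,b1); (7,13,b1); added nodes (none); added edges (2,8,b1); result: nodes: 1:O, 2:N, 6:C, 8:N, 12:O, 13:C edges: (1,13,b1); (2,8,b1); (8,6,b2); (12,13,b1)
final:
nodes: 1:O, 2:N, 6:C, 8:N, 12:O, 13:C
edges: (1,13,b1); (2,8,b1); (8,6,b2); (12,13,b1)


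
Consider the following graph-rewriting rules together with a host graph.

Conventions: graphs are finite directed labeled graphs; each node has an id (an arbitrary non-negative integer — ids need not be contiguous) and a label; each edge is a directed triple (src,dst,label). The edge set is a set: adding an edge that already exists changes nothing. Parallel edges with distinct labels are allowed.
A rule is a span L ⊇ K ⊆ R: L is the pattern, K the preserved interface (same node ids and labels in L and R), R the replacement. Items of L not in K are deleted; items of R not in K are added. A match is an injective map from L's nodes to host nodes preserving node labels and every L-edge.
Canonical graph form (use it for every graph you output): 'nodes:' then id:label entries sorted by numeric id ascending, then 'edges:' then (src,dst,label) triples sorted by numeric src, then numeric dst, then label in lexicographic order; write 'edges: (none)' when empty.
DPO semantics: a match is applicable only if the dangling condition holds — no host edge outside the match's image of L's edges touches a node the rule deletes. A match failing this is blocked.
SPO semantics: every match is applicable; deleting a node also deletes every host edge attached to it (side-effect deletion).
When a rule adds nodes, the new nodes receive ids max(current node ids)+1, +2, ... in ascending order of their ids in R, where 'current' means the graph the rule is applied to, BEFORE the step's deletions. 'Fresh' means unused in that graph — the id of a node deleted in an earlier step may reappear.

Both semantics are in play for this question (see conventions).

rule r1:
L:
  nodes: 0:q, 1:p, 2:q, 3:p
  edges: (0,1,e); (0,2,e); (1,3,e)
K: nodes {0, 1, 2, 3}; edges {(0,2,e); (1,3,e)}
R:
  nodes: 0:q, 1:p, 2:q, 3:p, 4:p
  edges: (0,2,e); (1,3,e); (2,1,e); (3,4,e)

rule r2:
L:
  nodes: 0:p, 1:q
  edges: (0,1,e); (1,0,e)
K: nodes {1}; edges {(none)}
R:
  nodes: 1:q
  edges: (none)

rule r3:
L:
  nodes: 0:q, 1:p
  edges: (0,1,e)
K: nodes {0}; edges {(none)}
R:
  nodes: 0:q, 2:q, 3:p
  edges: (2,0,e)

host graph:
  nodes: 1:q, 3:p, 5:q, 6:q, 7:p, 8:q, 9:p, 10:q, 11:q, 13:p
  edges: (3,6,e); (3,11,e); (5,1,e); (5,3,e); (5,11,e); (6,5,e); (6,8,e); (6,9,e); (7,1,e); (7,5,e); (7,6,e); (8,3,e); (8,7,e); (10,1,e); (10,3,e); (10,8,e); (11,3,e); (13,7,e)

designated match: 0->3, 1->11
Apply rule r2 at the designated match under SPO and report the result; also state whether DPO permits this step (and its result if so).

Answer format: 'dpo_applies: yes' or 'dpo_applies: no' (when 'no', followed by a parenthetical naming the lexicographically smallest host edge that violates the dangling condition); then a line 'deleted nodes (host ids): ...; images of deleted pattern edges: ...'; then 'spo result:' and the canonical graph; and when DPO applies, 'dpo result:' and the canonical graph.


dpo_applies: no
(the rule deletes node 3, which keeps host edge (3,6,e) outside the match image — the dangling condition fails, DPO blocks; SPO proceeds and side-deletes such edges)
deleted nodes (host ids): 3; images of deleted pattern edges: (3,11,e); (11,3,e)
spo result:
nodes: 1:q, 5:q, 6:q, 7:p, 8:q, 9:p, 10:q, 11:q, 13:p
edges: (5,1,e); (5,11,e); (6,5,e); (6,8,e); (6,9,e); (7,1,e); (7,5,e); (7,6,e); (8,7,e); (10,1,e); (10,8,e); (13,7,e)


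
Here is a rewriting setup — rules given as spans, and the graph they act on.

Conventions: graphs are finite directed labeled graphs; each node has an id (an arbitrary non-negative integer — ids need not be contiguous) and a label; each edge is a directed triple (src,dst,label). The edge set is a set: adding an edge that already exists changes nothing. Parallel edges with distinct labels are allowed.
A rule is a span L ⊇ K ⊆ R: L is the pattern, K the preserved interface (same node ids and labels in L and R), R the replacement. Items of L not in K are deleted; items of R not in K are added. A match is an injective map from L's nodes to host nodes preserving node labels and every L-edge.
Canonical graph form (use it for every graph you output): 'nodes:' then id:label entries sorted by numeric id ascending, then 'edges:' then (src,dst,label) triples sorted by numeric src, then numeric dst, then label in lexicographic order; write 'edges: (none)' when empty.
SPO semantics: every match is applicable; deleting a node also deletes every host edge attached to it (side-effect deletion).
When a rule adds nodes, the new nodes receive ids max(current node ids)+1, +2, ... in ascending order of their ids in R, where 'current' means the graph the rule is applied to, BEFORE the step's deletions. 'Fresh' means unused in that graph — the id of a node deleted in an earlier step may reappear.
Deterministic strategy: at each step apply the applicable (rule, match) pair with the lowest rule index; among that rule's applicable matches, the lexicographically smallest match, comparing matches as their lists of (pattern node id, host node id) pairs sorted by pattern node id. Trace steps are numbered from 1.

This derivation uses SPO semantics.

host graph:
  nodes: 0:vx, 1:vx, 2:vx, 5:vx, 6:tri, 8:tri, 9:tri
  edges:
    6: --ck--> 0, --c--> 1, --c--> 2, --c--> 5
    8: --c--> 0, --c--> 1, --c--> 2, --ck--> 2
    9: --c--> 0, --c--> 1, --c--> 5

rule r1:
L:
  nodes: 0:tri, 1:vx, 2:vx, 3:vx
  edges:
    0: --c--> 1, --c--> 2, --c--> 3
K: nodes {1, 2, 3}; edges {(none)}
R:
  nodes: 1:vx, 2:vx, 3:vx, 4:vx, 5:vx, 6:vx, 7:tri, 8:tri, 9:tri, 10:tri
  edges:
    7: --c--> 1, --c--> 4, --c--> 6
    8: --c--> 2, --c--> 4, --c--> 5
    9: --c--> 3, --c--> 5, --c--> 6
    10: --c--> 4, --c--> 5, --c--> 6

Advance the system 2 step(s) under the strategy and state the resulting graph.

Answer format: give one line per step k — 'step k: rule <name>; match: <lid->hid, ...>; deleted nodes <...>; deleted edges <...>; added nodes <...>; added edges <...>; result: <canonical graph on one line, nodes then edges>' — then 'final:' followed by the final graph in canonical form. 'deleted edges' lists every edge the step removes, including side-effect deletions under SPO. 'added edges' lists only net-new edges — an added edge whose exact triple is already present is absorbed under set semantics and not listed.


step 1: rule r1; match: 0->6, 1->1, 2->2, 3->5; deleted nodes 6; deleted edges (6,0,ck); (6,1,c); (6,2,c); (6,5,c); added nodes 10, 11, 12, 13, 14, 15, 16; added edges (13,1,c); (13,10,c); (13,12,c); (14,2,c); (14,10,c); (14,11,c); (15,5,c); (15,11,c); (15,12,c); (16,10,c); (16,11,c); (16,12,c); result: nodes: 0:vx, 1:vx, 2:vx, 5:vx, 8:tri, 9:tri, 10:vx, 11:vx, 12:vx, 13:tri, 14:tri, 15:tri, 16:tri edges: (8,0,c); (8,1,c); (8,2,c); (8,2,ck); (9,0,c); (9,1,c); (9,5,c); (13,1,c); (13,10,c); (13,12,c); (14,2,c); (14,10,c); (14,11,c); (15,5,c); (15,11,c); (15,12,c); (16,10,c); (16,11,c); (16,12,c)
step 2: rule r1; match: 0->8, 1->0, 2->1, 3->2; deleted nodes 8; deleted edges (8,0,c); (8,1,c); (8,2,c); (8,2,ck); added nodes 17, 18, 19, 20, 21, 22, 23; added edges (20,0,c); (20,17,c); (20,19,c); (21,1,c); (21,17,c); (21,18,c); (22,2,c); (22,18,c); (22,19,c); (23,17,c); (23,18,c); (23,19,c); result: nodes: 0:vx, 1:vx, 2:vx, 5:vx, 9:tri, 10:vx, 11:vx, 12:vx, 13:tri, 14:tri, 15:tri, 16:tri, 17:vx, 18:vx, 19:vx, 20:tri, 21:tri, 22:tri, 23:tri edges: (9,0,c); (9,1,c); (9,5,c); (13,1,c); (13,10,c); (13,12,c); (14,2,c); (14,10,c); (14,11,c); (15,5,c); (15,11,c); (15,12,c); (16,10,c); (16,11,c); (16,12,c); (20,0,c); (20,17,c); (20,19,c); (21,1,c); (21,17,c); (21,18,c); (22,2,c); (22,18,c); (22,19,c); (23,17,c); (23,18,c); (23,19,c)
final:
nodes: 0:vx, 1:vx, 2:vx, 5:vx, 9:tri, 10:vx, 11:vx, 12:vx, 13:tri, 14:tri, 15:tri, 16:tri, 17:vx, 18:vx, 19:vx, 20:tri, 21:tri, 22:tri, 23:tri
edges: (9,0,c); (9,1,c); (9,5,c); (13,1,c); (13,10,c); (13,12,c); (14,2,c); (14,10,c); (14,11,c); (15,5,c); (15,11,c); (15,12,c); (16,10,c); (16,11,c); (16,12,c); (20,0,c); (20,17,c); (20,19,c); (21,1,c); (21,17,c); (21,18,c); (22,2,c); (22,18,c); (22,19,c); (23,17,c); (23,18,c); (23,19,c)


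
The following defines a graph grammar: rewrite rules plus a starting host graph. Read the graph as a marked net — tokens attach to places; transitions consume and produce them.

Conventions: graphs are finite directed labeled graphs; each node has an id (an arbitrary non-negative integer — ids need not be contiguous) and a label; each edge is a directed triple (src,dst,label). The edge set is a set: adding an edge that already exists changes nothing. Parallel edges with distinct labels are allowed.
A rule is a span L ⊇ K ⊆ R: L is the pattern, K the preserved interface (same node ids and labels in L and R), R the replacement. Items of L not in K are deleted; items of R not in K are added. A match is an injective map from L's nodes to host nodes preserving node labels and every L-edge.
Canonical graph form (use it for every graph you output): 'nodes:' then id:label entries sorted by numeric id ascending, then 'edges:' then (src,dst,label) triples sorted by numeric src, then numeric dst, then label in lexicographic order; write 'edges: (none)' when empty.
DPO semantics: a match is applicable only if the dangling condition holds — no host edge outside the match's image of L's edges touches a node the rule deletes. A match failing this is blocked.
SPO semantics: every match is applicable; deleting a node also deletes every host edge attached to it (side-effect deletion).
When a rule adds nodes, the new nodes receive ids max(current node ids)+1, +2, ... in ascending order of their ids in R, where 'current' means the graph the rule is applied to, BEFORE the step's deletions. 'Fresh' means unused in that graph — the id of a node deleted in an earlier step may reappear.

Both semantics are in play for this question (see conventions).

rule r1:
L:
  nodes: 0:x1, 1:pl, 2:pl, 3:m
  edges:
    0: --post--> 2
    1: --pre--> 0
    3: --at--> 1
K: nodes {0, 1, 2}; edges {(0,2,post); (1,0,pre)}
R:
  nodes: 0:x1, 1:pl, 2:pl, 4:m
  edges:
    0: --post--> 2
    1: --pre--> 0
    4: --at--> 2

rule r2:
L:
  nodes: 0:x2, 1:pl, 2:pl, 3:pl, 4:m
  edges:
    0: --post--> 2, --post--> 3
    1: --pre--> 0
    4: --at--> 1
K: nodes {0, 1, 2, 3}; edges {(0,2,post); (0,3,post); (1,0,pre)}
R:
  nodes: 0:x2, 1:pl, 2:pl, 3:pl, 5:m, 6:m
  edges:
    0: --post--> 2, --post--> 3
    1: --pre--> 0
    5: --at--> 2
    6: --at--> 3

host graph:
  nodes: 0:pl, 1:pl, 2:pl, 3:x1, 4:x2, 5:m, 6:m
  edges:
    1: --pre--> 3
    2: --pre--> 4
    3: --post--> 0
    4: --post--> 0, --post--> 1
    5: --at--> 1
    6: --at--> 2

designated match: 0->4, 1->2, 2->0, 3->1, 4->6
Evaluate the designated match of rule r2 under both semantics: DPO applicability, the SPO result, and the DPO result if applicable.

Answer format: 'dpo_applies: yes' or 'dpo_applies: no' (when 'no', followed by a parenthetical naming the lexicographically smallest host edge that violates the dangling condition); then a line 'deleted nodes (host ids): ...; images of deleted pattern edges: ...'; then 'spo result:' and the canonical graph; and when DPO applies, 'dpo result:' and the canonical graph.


dpo_applies: yes
deleted nodes (host ids): 6; images of deleted pattern edges: (6,2,at)
spo result:
nodes: 0:pl, 1:pl, 2:pl, 3:x1, 4:x2, 5:m, 7:m, 8:m
edges: (1,3,pre); (2,4,pre); (3,0,post); (4,0,post); (4,1,post); (5,1,at); (7,0,at); (8,1,at)
dpo result:
nodes: 0:pl, 1:pl, 2:pl, 3:x1, 4:x2, 5:m, 7:m, 8:m
edges: (1,3,pre); (2,4,pre); (3,0,post); (4,0,post); (4,1,post); (5,1,at); (7,0,at); (8,1,at)
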